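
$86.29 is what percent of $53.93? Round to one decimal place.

$86.29 ÷ $53.93 ≈ 160.0%.

160.0%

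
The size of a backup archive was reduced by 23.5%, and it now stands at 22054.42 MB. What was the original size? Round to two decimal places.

The overall multiplier applied was 0.765.
So the original size was 22054.42 ÷ 0.765 ≈ 28829.31 MB.

28829.31 MB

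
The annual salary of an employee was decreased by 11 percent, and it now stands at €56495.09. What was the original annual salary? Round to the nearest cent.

€63477.63

The overall multiplier applied was 0.89.
So the original annual salary was €56495.09 ÷ 0.89 ≈ €63477.63.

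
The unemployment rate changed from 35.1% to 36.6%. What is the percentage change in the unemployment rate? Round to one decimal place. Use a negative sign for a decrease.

The change is 36.6 − 35.1 = 1.5 percentage points.
Relative to the original 35.1%, that is 1.5 ÷ 35.1 ≈ 4.3%.

4.3%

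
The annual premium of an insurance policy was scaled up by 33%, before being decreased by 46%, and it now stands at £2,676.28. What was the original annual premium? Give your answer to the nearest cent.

Undoing the 46% decrease: £2,676.28 ÷ 0.54 ≈ £4956.074074.
Undoing the 33% increase: £4956.074074 ÷ 1.33 ≈ £3,726.37.

£3,726.37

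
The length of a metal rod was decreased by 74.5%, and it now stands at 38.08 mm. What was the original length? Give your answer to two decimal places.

The overall multiplier applied was 0.255.
So the original length was 38.08 ÷ 0.255 ≈ 149.33 mm.

149.33 mm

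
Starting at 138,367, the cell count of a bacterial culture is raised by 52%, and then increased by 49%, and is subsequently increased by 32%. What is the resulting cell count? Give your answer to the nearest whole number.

Each change multiplies by a factor: 1.52 × 1.49 × 1.32 = 2.989536.
138,367 × 2.989536 = 413653.127712 ≈ 413,653.

413,653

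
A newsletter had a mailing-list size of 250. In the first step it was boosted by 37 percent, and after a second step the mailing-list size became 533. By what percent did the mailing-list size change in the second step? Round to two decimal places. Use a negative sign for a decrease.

After the first step: 250 × 1.37 = 342.5.
Second-step multiplier: 533 ÷ 342.5 ≈ 1.556204.
That is a change of 55.62%.

55.62%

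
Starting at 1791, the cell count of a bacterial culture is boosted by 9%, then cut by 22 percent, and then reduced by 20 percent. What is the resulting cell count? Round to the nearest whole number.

1218

After the 9% increase: 1791 × 1.09 = 1952.19.
After the 22% decrease: 1952.19 × 0.78 = 1522.7082.
20% decrease: 1522.7082 × 0.8 = 1218.16656 ≈ 1218.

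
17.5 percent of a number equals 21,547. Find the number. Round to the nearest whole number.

21,547 ÷ 0.175 ≈ 123,126.

123,126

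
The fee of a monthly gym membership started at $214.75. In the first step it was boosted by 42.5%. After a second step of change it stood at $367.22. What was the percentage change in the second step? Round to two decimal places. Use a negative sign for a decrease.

20.00%

After the first step: $214.75 × 1.425 = $306.01875.
Second-step multiplier: $367.22 ÷ $306.01875 ≈ 1.199992.
That is a change of 20.00%.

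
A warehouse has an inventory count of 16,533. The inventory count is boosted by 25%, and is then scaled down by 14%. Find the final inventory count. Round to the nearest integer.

17,773

Apply the 25% increase: 16,533 × 1.25 = 20666.25.
14% decrease: 20666.25 × 0.86 = 17772.975 ≈ 17,773.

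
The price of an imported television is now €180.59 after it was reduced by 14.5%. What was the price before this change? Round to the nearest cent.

The overall multiplier applied was 0.855.
So the original price was €180.59 ÷ 0.855 ≈ €211.22.

€211.22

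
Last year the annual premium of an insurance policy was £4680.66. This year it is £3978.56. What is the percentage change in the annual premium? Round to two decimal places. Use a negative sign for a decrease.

-15.00%

Change: £3978.56 − £4680.66 = -£702.10.
Relative to the original: -£702.10 ÷ £4680.66 ≈ -15.00%.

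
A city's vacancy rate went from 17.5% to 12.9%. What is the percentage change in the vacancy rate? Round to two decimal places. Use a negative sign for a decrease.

The change is 12.9 − 17.5 = -4.6 percentage points.
Relative to the original 17.5%, that is -4.6 ÷ 17.5 ≈ -26.29%.

-26.29%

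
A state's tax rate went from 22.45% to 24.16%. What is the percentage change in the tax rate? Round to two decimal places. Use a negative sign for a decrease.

The change is 24.16 − 22.45 = 1.71 percentage points.
Relative to the original 22.45%, that is 1.71 ÷ 22.45 ≈ 7.62%.

7.62%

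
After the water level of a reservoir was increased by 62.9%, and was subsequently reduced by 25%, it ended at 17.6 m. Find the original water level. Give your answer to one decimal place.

The overall multiplier applied was 1.629 × 0.75 = 1.22175.
So the original water level was 17.6 ÷ 1.22175 ≈ 14.4 m.

14.4 m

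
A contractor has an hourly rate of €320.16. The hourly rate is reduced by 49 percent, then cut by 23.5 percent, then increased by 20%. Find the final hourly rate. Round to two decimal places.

€149.89

Each change multiplies by a factor: 0.51 × 0.765 × 1.2 = 0.46818.
€320.16 × 0.46818 = €149.8925088 ≈ €149.89.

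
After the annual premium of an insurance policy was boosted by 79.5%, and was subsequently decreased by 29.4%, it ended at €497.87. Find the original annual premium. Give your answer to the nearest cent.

€392.87

Undoing the 29.4% decrease: €497.87 ÷ 0.706 ≈ €705.1983.
Undoing the 79.5% increase: €705.1983 ÷ 1.795 ≈ €392.87.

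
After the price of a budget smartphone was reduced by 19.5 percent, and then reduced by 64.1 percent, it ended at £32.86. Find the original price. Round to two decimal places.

The overall multiplier applied was 0.805 × 0.359 = 0.288995.
So the original price was £32.86 ÷ 0.288995 ≈ £113.70.

£113.70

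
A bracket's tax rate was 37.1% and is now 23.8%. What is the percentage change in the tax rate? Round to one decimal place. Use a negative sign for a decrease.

The change is 23.8 − 37.1 = -13.3 percentage points.
Relative to the original 37.1%, that is -13.3 ÷ 37.1 ≈ -35.8%.

-35.8%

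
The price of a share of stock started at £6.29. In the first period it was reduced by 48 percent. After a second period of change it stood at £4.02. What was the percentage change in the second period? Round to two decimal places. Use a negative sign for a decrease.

After the first period: £6.29 × 0.52 = £3.2708.
Second-period multiplier: £4.02 ÷ £3.2708 ≈ 1.229057.
That is a change of 22.91%.

22.91%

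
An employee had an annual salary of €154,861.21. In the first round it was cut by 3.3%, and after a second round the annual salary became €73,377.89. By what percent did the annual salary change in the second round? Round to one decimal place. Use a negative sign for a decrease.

After the first round: €154,861.21 × 0.967 = €149750.79007.
Second-round multiplier: €73,377.89 ÷ €149750.79007 ≈ 0.49.
That is a change of -51.0%.

-51.0%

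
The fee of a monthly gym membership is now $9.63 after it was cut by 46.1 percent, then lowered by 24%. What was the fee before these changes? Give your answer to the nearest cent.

$23.51

Undoing the 24% decrease: $9.63 ÷ 0.76 ≈ $12.671053.
Undoing the 46.1% decrease: $12.671053 ÷ 0.539 ≈ $23.51.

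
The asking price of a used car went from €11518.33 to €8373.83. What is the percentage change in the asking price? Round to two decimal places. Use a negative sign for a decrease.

Change: €8373.83 − €11518.33 = -€3144.50.
Relative to the original: -€3144.50 ÷ €11518.33 ≈ -27.30%.

-27.30%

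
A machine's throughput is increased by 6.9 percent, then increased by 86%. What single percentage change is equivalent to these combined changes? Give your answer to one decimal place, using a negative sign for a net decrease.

98.8%

The combined multiplier is 1.069 × 1.86 = 1.98834.
That corresponds to an increase of 98.8%.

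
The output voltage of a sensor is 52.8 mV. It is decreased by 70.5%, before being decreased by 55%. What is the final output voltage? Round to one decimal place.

7.0 mV

Each change multiplies by a factor: 0.295 × 0.45 = 0.13275.
52.8 × 0.13275 = 7.0092 ≈ 7.0.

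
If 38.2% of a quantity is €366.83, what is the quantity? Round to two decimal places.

€960.29

€366.83 ÷ 0.382 ≈ €960.29.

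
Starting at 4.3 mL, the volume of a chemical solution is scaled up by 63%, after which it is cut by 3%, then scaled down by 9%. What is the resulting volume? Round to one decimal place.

After the 63% increase: 4.3 × 1.63 = 7.009.
3% decrease: 7.009 × 0.97 = 6.79873.
After the 9% decrease: 6.79873 × 0.91 = 6.1868443 ≈ 6.2.

6.2 mL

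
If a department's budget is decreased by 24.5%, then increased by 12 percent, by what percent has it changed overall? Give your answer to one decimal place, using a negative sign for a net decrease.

A 24.5% decrease multiplies by 0.755.
Then a 12% increase: 0.755 × 1.12 = 0.8456.
Overall factor 0.8456, i.e. -15.4%.

-15.4%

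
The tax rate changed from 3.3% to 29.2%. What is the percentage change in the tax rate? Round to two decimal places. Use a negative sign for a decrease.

The change is 29.2 − 3.3 = 25.9 percentage points.
Relative to the original 3.3%, that is 25.9 ÷ 3.3 ≈ 784.85%.

784.85%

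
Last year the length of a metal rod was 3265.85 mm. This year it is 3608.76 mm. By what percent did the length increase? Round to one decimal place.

10.5%

Change: 3608.76 − 3265.85 = 342.91.
Relative to the original: 342.91 ÷ 3265.85 ≈ 10.5%.
So the length increased by 10.5%.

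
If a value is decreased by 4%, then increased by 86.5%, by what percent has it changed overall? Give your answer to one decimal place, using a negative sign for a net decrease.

A 4% decrease multiplies by 0.96.
Then an 86.5% increase: 0.96 × 1.865 = 1.7904.
Overall factor 1.7904, i.e. 79.0%.

79.0%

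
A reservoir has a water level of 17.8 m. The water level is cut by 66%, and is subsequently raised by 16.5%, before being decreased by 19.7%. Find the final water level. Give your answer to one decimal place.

Each change multiplies by a factor: 0.34 × 1.165 × 0.803 = 0.3180683.
17.8 × 0.3180683 = 5.66161574 ≈ 5.7.

5.7 m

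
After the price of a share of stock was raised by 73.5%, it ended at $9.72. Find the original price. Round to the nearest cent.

The overall multiplier applied was 1.735.
So the original price was $9.72 ÷ 1.735 ≈ $5.60.

$5.60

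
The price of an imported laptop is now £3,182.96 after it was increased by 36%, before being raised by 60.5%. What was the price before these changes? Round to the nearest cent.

The overall multiplier applied was 1.36 × 1.605 = 2.1828.
So the original price was £3,182.96 ÷ 2.1828 ≈ £1,458.20.

£1,458.20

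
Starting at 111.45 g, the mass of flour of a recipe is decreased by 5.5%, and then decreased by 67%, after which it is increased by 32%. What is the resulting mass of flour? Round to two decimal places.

45.88 g

Apply the 5.5% decrease: 111.45 × 0.945 = 105.32025.
After the 67% decrease: 105.32025 × 0.33 = 34.7556825.
Apply the 32% increase: 34.7556825 × 1.32 = 45.8775009 ≈ 45.88.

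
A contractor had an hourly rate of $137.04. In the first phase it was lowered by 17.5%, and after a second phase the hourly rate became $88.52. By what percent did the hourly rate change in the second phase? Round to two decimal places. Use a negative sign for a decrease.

After the first phase: $137.04 × 0.825 = $113.058.
Second-phase multiplier: $88.52 ÷ $113.058 ≈ 0.782961.
That is a change of -21.70%.

-21.70%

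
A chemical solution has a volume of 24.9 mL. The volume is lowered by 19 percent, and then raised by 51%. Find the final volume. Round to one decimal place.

Apply the 19% decrease: 24.9 × 0.81 = 20.169.
Apply the 51% increase: 20.169 × 1.51 = 30.45519 ≈ 30.5.

30.5 mL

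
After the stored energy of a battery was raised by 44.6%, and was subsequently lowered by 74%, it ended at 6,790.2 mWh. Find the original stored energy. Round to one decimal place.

18,061.0 mWh

The overall multiplier applied was 1.446 × 0.26 = 0.37596.
So the original stored energy was 6,790.2 ÷ 0.37596 ≈ 18,061.0 mWh.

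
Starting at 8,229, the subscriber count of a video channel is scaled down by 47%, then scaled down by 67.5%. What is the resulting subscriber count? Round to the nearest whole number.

Apply the 47% decrease: 8,229 × 0.53 = 4361.37.
67.5% decrease: 4361.37 × 0.325 = 1417.44525 ≈ 1,417.

1,417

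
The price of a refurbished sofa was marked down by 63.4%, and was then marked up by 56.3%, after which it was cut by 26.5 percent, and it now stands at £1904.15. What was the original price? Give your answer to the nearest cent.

£4528.70

Undoing the 26.5% decrease: £1904.15 ÷ 0.735 ≈ £2590.680272.
Undoing the 56.3% increase: £2590.680272 ÷ 1.563 ≈ £1657.504972.
Undoing the 63.4% decrease: £1657.504972 ÷ 0.366 ≈ £4528.70.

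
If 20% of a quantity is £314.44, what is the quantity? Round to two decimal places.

£1,572.20

£314.44 ÷ 0.2 = £1,572.20.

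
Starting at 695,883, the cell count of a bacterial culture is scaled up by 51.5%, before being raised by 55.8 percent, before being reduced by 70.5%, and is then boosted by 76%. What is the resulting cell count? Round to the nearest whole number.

51.5% increase: 695,883 × 1.515 = 1054262.745.
55.8% increase: 1054262.745 × 1.558 = 1642541.35671.
After the 70.5% decrease: 1642541.35671 × 0.295 = 484549.70022945.
76% increase: 484549.70022945 × 1.76 = 852807.472403832 ≈ 852,807.

852,807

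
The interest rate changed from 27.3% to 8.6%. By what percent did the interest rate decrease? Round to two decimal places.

68.50%

The change is 8.6 − 27.3 = -18.7 percentage points.
Relative to the original 27.3%, that is -18.7 ÷ 27.3 ≈ -68.50%.
So the interest rate fell by 68.50%.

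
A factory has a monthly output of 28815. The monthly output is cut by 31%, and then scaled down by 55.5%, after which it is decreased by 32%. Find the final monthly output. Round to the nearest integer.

Each change multiplies by a factor: 0.69 × 0.445 × 0.68 = 0.208794.
28815 × 0.208794 = 6016.39911 ≈ 6016.

6016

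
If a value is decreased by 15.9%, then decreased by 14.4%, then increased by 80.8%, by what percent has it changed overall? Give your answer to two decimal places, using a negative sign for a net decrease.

The combined multiplier is 0.841 × 0.856 × 1.808 = 1.301571968.
That corresponds to an increase of 30.16%.

30.16%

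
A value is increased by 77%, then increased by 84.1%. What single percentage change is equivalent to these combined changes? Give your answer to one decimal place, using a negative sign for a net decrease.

225.9%

A 77% increase multiplies by 1.77.
Then an 84.1% increase: 1.77 × 1.841 = 3.25857.
Overall factor 3.25857, i.e. 225.9%.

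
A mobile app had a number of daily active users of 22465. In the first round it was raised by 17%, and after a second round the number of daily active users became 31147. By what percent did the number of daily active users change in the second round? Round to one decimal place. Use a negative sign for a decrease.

18.5%

After the first round: 22465 × 1.17 = 26284.05.
Second-round multiplier: 31147 ÷ 26284.05 ≈ 1.18502.
That is a change of 18.5%.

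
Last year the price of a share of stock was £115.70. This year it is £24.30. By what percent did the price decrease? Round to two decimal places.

79.00%

Change: £24.30 − £115.70 = -£91.40.
Relative to the original: -£91.40 ÷ £115.70 ≈ -79.00%.
So the price decreased by 79.00%.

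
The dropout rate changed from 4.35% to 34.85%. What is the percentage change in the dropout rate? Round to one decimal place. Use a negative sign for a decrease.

The change is 34.85 − 4.35 = 30.50 percentage points.
Relative to the original 4.35%, that is 30.50 ÷ 4.35 ≈ 701.1%.

701.1%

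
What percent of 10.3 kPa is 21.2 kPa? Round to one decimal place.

205.8%

21.2 kPa ÷ 10.3 kPa ≈ 205.8%.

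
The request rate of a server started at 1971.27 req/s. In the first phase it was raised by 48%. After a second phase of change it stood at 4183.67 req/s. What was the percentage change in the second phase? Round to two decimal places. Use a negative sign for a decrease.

43.40%

After the first phase: 1971.27 × 1.48 = 2917.4796.
Second-phase multiplier: 4183.67 ÷ 2917.4796 ≈ 1.434001.
That is a change of 43.40%.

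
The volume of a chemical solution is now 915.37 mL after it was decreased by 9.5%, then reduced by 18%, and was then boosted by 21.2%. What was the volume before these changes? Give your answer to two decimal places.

The overall multiplier applied was 0.905 × 0.82 × 1.212 = 0.8994252.
So the original volume was 915.37 ÷ 0.8994252 ≈ 1,017.73 mL.

1,017.73 mL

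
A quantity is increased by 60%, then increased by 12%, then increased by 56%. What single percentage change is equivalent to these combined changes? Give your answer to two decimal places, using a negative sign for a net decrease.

179.55%

The combined multiplier is 1.6 × 1.12 × 1.56 = 2.79552.
That corresponds to an increase of 179.55%.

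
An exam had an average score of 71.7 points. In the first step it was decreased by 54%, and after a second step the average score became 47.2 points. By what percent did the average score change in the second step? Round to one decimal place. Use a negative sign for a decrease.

After the first step: 71.7 × 0.46 = 32.982.
Second-step multiplier: 47.2 ÷ 32.982 ≈ 1.43108.
That is a change of 43.1%.

43.1%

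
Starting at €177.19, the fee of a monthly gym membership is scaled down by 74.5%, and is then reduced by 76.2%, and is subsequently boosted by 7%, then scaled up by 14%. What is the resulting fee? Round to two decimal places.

€13.12

After the 74.5% decrease: €177.19 × 0.255 = €45.18345.
76.2% decrease: €45.18345 × 0.238 = €10.7536611.
Apply the 7% increase: €10.7536611 × 1.07 = €11.506417377.
14% increase: €11.506417377 × 1.14 = €13.11731580978 ≈ €13.12.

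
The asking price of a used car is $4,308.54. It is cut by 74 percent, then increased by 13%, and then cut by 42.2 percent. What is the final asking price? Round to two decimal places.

Each change multiplies by a factor: 0.26 × 1.13 × 0.578 = 0.1698164.
$4,308.54 × 0.1698164 = $731.660752056 ≈ $731.66.

$731.66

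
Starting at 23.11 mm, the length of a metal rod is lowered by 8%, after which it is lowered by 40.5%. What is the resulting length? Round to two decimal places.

After the 8% decrease: 23.11 × 0.92 = 21.2612.
40.5% decrease: 21.2612 × 0.595 = 12.650414 ≈ 12.65.

12.65 mm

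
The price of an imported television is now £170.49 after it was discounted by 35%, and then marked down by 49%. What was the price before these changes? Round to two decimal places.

Undoing the 49% decrease: £170.49 ÷ 0.51 ≈ £334.294118.
Undoing the 35% decrease: £334.294118 ÷ 0.65 ≈ £514.30.

£514.30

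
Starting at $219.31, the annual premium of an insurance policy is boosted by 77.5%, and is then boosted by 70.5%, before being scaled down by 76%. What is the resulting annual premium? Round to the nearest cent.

$159.29

77.5% increase: $219.31 × 1.775 = $389.27525.
70.5% increase: $389.27525 × 1.705 = $663.71430125.
After the 76% decrease: $663.71430125 × 0.24 = $159.2914323 ≈ $159.29.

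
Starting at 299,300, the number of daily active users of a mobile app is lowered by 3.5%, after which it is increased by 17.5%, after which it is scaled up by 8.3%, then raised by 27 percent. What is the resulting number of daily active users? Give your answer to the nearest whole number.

466,771

Each change multiplies by a factor: 0.965 × 1.175 × 1.083 × 1.27 = 1.55954301375.
299,300 × 1.55954301375 = 466771.224015375 ≈ 466,771.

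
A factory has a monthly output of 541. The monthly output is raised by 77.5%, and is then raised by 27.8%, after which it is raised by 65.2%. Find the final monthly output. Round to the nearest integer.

2027

Each change multiplies by a factor: 1.775 × 1.278 × 1.652 = 3.7474794.
541 × 3.7474794 = 2027.3863554 ≈ 2027.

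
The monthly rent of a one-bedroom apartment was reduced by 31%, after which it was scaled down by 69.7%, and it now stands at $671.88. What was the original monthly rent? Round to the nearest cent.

$3213.66

Undoing the 69.7% decrease: $671.88 ÷ 0.303 ≈ $2217.425743.
Undoing the 31% decrease: $2217.425743 ÷ 0.69 ≈ $3213.66.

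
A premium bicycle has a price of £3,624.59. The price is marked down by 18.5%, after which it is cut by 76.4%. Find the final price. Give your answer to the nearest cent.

Each change multiplies by a factor: 0.815 × 0.236 = 0.19234.
£3,624.59 × 0.19234 = £697.1536406 ≈ £697.15.

£697.15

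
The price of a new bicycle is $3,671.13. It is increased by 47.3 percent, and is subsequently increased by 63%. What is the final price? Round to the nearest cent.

After the 47.3% increase: $3,671.13 × 1.473 = $5407.57449.
Apply the 63% increase: $5407.57449 × 1.63 = $8814.3464187 ≈ $8,814.35.

$8,814.35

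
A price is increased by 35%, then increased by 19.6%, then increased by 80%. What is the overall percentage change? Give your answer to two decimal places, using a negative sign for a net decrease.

A 35% increase multiplies by 1.35.
Then a 19.6% increase: 1.35 × 1.196 = 1.6146.
Then an 80% increase: 1.6146 × 1.8 = 2.90628.
Overall factor 2.90628, i.e. 190.63%.

190.63%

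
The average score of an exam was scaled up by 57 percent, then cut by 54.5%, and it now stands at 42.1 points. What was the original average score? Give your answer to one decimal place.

58.9 points

Undoing the 54.5% decrease: 42.1 ÷ 0.455 ≈ 92.527473.
Undoing the 57% increase: 92.527473 ÷ 1.57 ≈ 58.9 points.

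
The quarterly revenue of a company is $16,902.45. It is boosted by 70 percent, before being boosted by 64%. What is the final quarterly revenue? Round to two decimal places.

$47,124.03

After the 70% increase: $16,902.45 × 1.7 = $28734.165.
Apply the 64% increase: $28734.165 × 1.64 = $47124.0306 ≈ $47,124.03.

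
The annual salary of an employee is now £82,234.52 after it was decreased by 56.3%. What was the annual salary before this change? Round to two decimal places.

£188,179.68

The overall multiplier applied was 0.437.
So the original annual salary was £82,234.52 ÷ 0.437 ≈ £188,179.68.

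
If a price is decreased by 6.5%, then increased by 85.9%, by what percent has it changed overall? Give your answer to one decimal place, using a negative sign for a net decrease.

73.8%

The combined multiplier is 0.935 × 1.859 = 1.738165.
That corresponds to an increase of 73.8%.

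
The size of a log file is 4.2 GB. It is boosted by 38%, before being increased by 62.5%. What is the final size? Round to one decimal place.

After the 38% increase: 4.2 × 1.38 = 5.796.
After the 62.5% increase: 5.796 × 1.625 = 9.4185 ≈ 9.4.

9.4 GB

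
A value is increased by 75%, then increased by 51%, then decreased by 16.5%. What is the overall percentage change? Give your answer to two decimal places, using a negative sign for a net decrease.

120.65%

The combined multiplier is 1.75 × 1.51 × 0.835 = 2.2064875.
That corresponds to an increase of 120.65%.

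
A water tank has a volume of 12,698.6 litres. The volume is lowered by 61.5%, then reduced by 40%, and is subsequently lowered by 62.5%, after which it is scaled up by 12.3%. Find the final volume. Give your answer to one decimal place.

61.5% decrease: 12,698.6 × 0.385 = 4888.961.
After the 40% decrease: 4888.961 × 0.6 = 2933.3766.
62.5% decrease: 2933.3766 × 0.375 = 1100.016225.
12.3% increase: 1100.016225 × 1.123 = 1235.318220675 ≈ 1,235.3.

1,235.3 litres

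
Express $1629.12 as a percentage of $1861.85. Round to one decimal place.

87.5%

$1629.12 ÷ $1861.85 ≈ 87.5%.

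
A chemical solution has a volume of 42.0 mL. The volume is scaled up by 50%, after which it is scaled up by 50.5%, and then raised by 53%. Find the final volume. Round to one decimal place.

145.1 mL

50% increase: 42.0 × 1.5 = 63.
Apply the 50.5% increase: 63 × 1.505 = 94.815.
53% increase: 94.815 × 1.53 = 145.06695 ≈ 145.1.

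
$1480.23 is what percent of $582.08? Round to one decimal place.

$1480.23 ÷ $582.08 ≈ 254.3%.

254.3%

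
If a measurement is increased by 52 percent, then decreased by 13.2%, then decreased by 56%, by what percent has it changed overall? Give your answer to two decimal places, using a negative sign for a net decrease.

-41.95%

The combined multiplier is 1.52 × 0.868 × 0.44 = 0.5805184.
That corresponds to a decrease of 41.95%.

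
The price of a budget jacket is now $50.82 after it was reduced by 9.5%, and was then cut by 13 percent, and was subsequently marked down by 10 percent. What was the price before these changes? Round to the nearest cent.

The overall multiplier applied was 0.905 × 0.87 × 0.9 = 0.708615.
So the original price was $50.82 ÷ 0.708615 ≈ $71.72.

$71.72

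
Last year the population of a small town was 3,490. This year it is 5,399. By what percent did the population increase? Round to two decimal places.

Change: 5,399 − 3,490 = 1,909.
Relative to the original: 1,909 ÷ 3,490 ≈ 54.70%.
So the population increased by 54.70%.

54.70%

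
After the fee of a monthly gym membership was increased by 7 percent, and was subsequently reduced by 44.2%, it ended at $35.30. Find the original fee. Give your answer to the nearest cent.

Undoing the 44.2% decrease: $35.30 ÷ 0.558 ≈ $63.261649.
Undoing the 7% increase: $63.261649 ÷ 1.07 ≈ $59.12.

$59.12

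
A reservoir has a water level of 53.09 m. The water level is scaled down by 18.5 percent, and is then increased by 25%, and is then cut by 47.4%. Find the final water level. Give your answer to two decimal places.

28.45 m

Each change multiplies by a factor: 0.815 × 1.25 × 0.526 = 0.5358625.
53.09 × 0.5358625 = 28.448940125 ≈ 28.45.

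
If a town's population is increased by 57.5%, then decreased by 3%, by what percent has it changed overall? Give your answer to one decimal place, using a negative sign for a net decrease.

The combined multiplier is 1.575 × 0.97 = 1.52775.
That corresponds to an increase of 52.8%.

52.8%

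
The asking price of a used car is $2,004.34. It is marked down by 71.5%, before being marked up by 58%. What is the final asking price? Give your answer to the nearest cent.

Each change multiplies by a factor: 0.285 × 1.58 = 0.4503.
$2,004.34 × 0.4503 = $902.554302 ≈ $902.55.

$902.55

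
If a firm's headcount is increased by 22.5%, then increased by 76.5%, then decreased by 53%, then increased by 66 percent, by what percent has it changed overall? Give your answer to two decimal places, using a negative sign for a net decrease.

The combined multiplier is 1.225 × 1.765 × 0.47 × 1.66 = 1.686889925.
That corresponds to an increase of 68.69%.

68.69%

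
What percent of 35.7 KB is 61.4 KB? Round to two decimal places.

171.99%

61.4 KB ÷ 35.7 KB ≈ 171.99%.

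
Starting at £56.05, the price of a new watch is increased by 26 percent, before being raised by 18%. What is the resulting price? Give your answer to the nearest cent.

£83.34

Each change multiplies by a factor: 1.26 × 1.18 = 1.4868.
£56.05 × 1.4868 = £83.33514 ≈ £83.34.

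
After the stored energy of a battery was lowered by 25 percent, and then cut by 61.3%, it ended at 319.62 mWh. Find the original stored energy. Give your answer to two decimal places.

Undoing the 61.3% decrease: 319.62 ÷ 0.387 ≈ 825.891473.
Undoing the 25% decrease: 825.891473 ÷ 0.75 ≈ 1,101.19 mWh.

1,101.19 mWh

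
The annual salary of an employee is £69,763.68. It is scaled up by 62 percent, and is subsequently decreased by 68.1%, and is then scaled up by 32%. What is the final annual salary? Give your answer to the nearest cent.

Apply the 62% increase: £69,763.68 × 1.62 = £113017.1616.
Apply the 68.1% decrease: £113017.1616 × 0.319 = £36052.4745504.
Apply the 32% increase: £36052.4745504 × 1.32 = £47589.266406528 ≈ £47,589.27.

£47,589.27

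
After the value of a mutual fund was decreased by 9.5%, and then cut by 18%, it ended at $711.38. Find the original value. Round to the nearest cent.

Undoing the 18% decrease: $711.38 ÷ 0.82 ≈ $867.536585.
Undoing the 9.5% decrease: $867.536585 ÷ 0.905 ≈ $958.60.

$958.60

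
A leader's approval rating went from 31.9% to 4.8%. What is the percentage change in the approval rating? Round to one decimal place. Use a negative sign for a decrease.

The change is 4.8 − 31.9 = -27.1 percentage points.
Relative to the original 31.9%, that is -27.1 ÷ 31.9 ≈ -85.0%.

-85.0%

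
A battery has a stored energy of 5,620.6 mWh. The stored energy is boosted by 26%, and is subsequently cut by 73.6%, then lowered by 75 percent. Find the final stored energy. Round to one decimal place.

Apply the 26% increase: 5,620.6 × 1.26 = 7081.956.
After the 73.6% decrease: 7081.956 × 0.264 = 1869.636384.
After the 75% decrease: 1869.636384 × 0.25 = 467.409096 ≈ 467.4.

467.4 mWh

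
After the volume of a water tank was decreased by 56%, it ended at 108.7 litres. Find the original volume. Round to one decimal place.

247.0 litres

The overall multiplier applied was 0.44.
So the original volume was 108.7 ÷ 0.44 ≈ 247.0 litres.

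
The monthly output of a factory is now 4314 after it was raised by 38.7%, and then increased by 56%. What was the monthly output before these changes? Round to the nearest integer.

Undoing the 56% increase: 4314 ÷ 1.56 ≈ 2765.384615.
Undoing the 38.7% increase: 2765.384615 ÷ 1.387 ≈ 1994.

1994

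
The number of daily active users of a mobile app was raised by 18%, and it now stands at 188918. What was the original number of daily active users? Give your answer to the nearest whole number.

The overall multiplier applied was 1.18.
So the original number of daily active users was 188918 ÷ 1.18 = 160100.

160100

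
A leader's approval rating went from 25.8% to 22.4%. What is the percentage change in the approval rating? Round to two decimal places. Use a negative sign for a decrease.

The change is 22.4 − 25.8 = -3.4 percentage points.
Relative to the original 25.8%, that is -3.4 ÷ 25.8 ≈ -13.18%.

-13.18%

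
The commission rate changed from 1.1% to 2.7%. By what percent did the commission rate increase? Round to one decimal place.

The change is 2.7 − 1.1 = 1.6 percentage points.
Relative to the original 1.1%, that is 1.6 ÷ 1.1 ≈ 145.5%.
So the commission rate rose by 145.5%.

145.5%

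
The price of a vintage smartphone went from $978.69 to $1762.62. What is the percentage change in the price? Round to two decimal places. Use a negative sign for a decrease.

80.10%

Change: $1762.62 − $978.69 = $783.93.
Relative to the original: $783.93 ÷ $978.69 ≈ 80.10%.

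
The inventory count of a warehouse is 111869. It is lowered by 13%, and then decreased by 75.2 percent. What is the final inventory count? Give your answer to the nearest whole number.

13% decrease: 111869 × 0.87 = 97326.03.
After the 75.2% decrease: 97326.03 × 0.248 = 24136.85544 ≈ 24137.

24137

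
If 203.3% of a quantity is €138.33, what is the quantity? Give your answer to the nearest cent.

€68.04

€138.33 ÷ 2.033 ≈ €68.04.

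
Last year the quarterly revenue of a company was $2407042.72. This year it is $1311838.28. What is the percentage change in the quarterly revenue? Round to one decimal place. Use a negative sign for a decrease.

Change: $1311838.28 − $2407042.72 = -$1095204.44.
Relative to the original: -$1095204.44 ÷ $2407042.72 ≈ -45.5%.

-45.5%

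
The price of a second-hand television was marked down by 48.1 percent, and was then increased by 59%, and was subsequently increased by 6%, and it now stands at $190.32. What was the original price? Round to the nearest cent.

$217.58

The overall multiplier applied was 0.519 × 1.59 × 1.06 = 0.8747226.
So the original price was $190.32 ÷ 0.8747226 ≈ $217.58.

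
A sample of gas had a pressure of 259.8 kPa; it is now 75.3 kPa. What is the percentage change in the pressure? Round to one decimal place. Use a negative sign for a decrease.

Change: 75.3 − 259.8 = -184.5.
Relative to the original: -184.5 ÷ 259.8 ≈ -71.0%.

-71.0%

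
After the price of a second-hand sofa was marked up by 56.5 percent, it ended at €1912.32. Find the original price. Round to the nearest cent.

€1221.93

The overall multiplier applied was 1.565.
So the original price was €1912.32 ÷ 1.565 ≈ €1221.93.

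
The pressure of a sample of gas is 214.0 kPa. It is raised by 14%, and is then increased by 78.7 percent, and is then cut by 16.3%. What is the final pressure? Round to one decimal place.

Each change multiplies by a factor: 1.14 × 1.787 × 0.837 = 1.70511966.
214.0 × 1.70511966 = 364.89560724 ≈ 364.9.

364.9 kPa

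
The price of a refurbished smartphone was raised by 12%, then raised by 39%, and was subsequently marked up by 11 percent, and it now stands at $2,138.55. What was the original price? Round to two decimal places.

$1,237.55

The overall multiplier applied was 1.12 × 1.39 × 1.11 = 1.728048.
So the original price was $2,138.55 ÷ 1.728048 ≈ $1,237.55.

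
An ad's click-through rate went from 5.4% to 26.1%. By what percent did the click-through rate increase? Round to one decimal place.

383.3%

The change is 26.1 − 5.4 = 20.7 percentage points.
Relative to the original 5.4%, that is 20.7 ÷ 5.4 ≈ 383.3%.
So the click-through rate rose by 383.3%.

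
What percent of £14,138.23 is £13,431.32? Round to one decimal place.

95.0%

£13,431.32 ÷ £14,138.23 ≈ 95.0%.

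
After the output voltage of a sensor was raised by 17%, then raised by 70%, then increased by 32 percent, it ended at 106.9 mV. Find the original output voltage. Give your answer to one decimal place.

The overall multiplier applied was 1.17 × 1.7 × 1.32 = 2.62548.
So the original output voltage was 106.9 ÷ 2.62548 ≈ 40.7 mV.

40.7 mV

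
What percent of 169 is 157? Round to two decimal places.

92.90%

157 ÷ 169 ≈ 92.90%.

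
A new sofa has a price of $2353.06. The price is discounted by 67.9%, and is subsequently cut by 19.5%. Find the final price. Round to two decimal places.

$608.04

Each change multiplies by a factor: 0.321 × 0.805 = 0.258405.
$2353.06 × 0.258405 = $608.0424693 ≈ $608.04.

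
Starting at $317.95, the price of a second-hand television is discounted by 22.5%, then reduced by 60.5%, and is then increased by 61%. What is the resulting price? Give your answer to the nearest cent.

$156.71

Apply the 22.5% decrease: $317.95 × 0.775 = $246.41125.
After the 60.5% decrease: $246.41125 × 0.395 = $97.33244375.
After the 61% increase: $97.33244375 × 1.61 = $156.7052344375 ≈ $156.71.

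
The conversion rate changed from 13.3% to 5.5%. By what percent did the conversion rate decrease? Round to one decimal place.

The change is 5.5 − 13.3 = -7.8 percentage points.
Relative to the original 13.3%, that is -7.8 ÷ 13.3 ≈ -58.6%.
So the conversion rate fell by 58.6%.

58.6%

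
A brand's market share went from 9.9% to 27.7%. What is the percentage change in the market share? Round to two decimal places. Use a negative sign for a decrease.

The change is 27.7 − 9.9 = 17.8 percentage points.
Relative to the original 9.9%, that is 17.8 ÷ 9.9 ≈ 179.80%.

179.80%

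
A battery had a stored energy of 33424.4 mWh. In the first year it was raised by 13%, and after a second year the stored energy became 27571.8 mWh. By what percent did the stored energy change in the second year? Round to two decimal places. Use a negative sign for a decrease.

After the first year: 33424.4 × 1.13 = 37769.572.
Second-year multiplier: 27571.8 ÷ 37769.572 ≈ 0.73.
That is a change of -27.00%.

-27.00%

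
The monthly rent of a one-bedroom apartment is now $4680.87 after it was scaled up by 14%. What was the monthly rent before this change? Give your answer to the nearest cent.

$4106.03

The overall multiplier applied was 1.14.
So the original monthly rent was $4680.87 ÷ 1.14 ≈ $4106.03.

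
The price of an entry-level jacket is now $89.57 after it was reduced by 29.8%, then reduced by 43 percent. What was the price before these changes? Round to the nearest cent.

The overall multiplier applied was 0.702 × 0.57 = 0.40014.
So the original price was $89.57 ÷ 0.40014 ≈ $223.85.

$223.85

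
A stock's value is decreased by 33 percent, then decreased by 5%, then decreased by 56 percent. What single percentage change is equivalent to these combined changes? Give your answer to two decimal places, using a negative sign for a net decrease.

The combined multiplier is 0.67 × 0.95 × 0.44 = 0.28006.
That corresponds to a decrease of 71.99%.

-71.99%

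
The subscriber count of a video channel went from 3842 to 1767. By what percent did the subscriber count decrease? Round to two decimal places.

Change: 1767 − 3842 = -2075.
Relative to the original: -2075 ÷ 3842 ≈ -54.01%.
So the subscriber count decreased by 54.01%.

54.01%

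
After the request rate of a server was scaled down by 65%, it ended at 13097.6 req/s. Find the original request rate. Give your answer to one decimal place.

37421.7 req/s

The overall multiplier applied was 0.35.
So the original request rate was 13097.6 ÷ 0.35 ≈ 37421.7 req/s.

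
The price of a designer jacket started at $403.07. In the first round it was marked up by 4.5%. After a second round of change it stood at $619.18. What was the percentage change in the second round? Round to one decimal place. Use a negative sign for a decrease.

After the first round: $403.07 × 1.045 = $421.20815.
Second-round multiplier: $619.18 ÷ $421.20815 ≈ 1.47001.
That is a change of 47.0%.

47.0%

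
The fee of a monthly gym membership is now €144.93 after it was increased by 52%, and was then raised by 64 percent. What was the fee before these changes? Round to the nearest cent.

€58.14

The overall multiplier applied was 1.52 × 1.64 = 2.4928.
So the original fee was €144.93 ÷ 2.4928 ≈ €58.14.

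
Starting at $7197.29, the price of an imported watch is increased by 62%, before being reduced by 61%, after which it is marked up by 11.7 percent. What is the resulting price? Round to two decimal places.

After the 62% increase: $7197.29 × 1.62 = $11659.6098.
Apply the 61% decrease: $11659.6098 × 0.39 = $4547.247822.
11.7% increase: $4547.247822 × 1.117 = $5079.275817174 ≈ $5079.28.

$5079.28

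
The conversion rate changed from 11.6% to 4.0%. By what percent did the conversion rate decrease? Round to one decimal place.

65.5%

The change is 4.0 − 11.6 = -7.6 percentage points.
Relative to the original 11.6%, that is -7.6 ÷ 11.6 ≈ -65.5%.
So the conversion rate fell by 65.5%.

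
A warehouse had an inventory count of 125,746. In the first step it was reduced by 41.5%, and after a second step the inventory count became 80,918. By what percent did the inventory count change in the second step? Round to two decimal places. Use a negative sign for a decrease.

10.00%

After the first step: 125,746 × 0.585 = 73561.41.
Second-step multiplier: 80,918 ÷ 73561.41 ≈ 1.100006.
That is a change of 10.00%.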